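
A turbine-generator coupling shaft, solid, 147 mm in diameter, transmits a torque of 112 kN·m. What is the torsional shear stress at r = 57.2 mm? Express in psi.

20300 psi

J = πd⁴/32 = π(0.147)⁴/32 = 4.584×10^-5 m⁴.
Shear stress varies linearly with radius: τ = T·r/J = 112000 × 0.0572 / 4.584×10^-5 = 1.397×10^8 Pa.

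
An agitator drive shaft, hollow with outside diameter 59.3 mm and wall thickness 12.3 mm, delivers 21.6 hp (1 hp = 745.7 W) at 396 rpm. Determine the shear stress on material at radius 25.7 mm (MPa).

ω = 2π·396/60 = 41.47 rad/s, so T = P/ω = 21.6×745.7 / 41.47 = 388.4 N·m.
J = π(d_o⁴ − d_i⁴)/32 = π(0.0593⁴ − 0.0347⁴)/32 = 1.072×10^-6 m⁴.
Shear stress varies linearly with radius: τ = T·r/J = 388.4 × 0.0257 / 1.072×10^-6 = 9.315×10^6 Pa.

9.31 MPa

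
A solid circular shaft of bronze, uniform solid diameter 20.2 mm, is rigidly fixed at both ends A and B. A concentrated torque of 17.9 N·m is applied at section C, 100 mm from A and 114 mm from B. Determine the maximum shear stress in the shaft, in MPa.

With uniform GJ and both ends fixed, compatibility θ_AC = θ_CB gives T_A·a = T_B·b, together with T_A + T_B = T₀.
T_A = T₀·b/(a+b) = 17.90·114/214.0 = 9.536 N·m; T_B = 8.364 N·m.
τ in each portion: τ_AC = 5.89×10^6 Pa, τ_CB = 5.17×10^6 Pa; maximum is in AC.
τ_max = T_AC·r/J = 9.536·0.0101/1.63×10^-8 = 5.892×10^6 Pa.

5.89 MPa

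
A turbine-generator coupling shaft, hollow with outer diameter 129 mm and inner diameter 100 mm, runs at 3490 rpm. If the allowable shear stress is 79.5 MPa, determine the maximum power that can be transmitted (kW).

7820 kW

J = π(d_o⁴ − d_i⁴)/32 = π(0.129⁴ − 0.100⁴)/32 = 1.737×10^-5 m⁴.
T_max = τ_allow·J/r = 7.95×10^7 × 1.737×10^-5 / 0.0645 = 21410 N·m.
ω = 2π·3490/60 = 365.5 rad/s, so P_max = T_max·ω = 7.824×10^6 W.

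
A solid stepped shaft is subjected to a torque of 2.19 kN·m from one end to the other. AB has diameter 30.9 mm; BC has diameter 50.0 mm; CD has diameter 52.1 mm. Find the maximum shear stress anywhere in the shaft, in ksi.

Under the same torque, τ_max = 16T/(πd³) is largest where d is smallest — segment AB (d = 30.9 mm).
τ_max = 16·2190/(π·(0.0309)³) = 3.780×10^8 Pa.

54.8 ksi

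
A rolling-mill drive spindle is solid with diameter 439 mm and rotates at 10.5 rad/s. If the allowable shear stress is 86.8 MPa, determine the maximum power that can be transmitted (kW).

15100 kW

J = πd⁴/32 = π(0.439)⁴/32 = 3.646×10^-3 m⁴.
T_max = τ_allow·J/r = 8.68×10^7 × 3.646×10^-3 / 0.220 = 1.442e6 N·m.
ω = 10.5 rad/s, so P_max = T_max·ω = 1.514×10^7 W.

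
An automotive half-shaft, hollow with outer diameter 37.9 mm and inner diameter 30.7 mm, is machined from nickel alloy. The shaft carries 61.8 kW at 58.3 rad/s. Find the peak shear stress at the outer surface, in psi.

ω = 58.3 rad/s, so T = P/ω = 61.8×10³ / 58.30 = 1060 N·m.
J = π(d_o⁴ − d_i⁴)/32 = π(0.0379⁴ − 0.0307⁴)/32 = 1.154×10^-7 m⁴.
τ_max = T·r/J = 1060 × 0.0189 / 1.154×10^-7 = 1.741×10^8 Pa.

25300 psi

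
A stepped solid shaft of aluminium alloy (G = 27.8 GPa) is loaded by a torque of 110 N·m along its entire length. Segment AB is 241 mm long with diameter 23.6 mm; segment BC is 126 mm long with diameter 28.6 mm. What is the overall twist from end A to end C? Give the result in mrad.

38.9 mrad

J_AB = π(0.0236)⁴/32 = 3.05×10^-8 m⁴; J_BC = π(0.0286)⁴/32 = 6.57×10^-8 m⁴.
θ = (T/G)·Σ L_i/J_i = (110.0/27.8×10⁹)·(0.241/3.05×10^-8 + 0.126/6.57×10^-8) = 0.03890 rad.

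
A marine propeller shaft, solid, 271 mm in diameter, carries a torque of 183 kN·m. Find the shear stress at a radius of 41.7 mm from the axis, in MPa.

14.4 MPa

J = πd⁴/32 = π(0.271)⁴/32 = 5.295×10^-4 m⁴.
Shear stress varies linearly with radius: τ = T·r/J = 183000 × 0.0417 / 5.295×10^-4 = 1.441×10^7 Pa.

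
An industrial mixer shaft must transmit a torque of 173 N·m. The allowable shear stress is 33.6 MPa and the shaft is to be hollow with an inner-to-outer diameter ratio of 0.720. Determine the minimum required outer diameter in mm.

33.0 mm

For a hollow shaft with d_i/d_o = 0.720: τ_max = 16T/(π d_o³ (1−k⁴)), so d_o = [16T/(π τ_allow (1−k⁴))]^(1/3) = [16·173.0/(π·3.36×10^7·0.7313)]^(1/3) = 0.03298 m.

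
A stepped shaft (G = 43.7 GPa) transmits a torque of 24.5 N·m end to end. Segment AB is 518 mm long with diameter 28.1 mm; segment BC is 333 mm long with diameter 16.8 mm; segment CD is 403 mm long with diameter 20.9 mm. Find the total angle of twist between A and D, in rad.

0.0407 rad

J_AB = π(0.0281)⁴/32 = 6.12×10^-8 m⁴; J_BC = π(0.0168)⁴/32 = 7.82×10^-9 m⁴; J_CD = π(0.0209)⁴/32 = 1.87×10^-8 m⁴.
θ = (T/G)·Σ L_i/J_i = (24.50/43.7×10⁹)·(0.518/6.12×10^-8 + 0.333/7.82×10^-9 + 0.403/1.87×10^-8) = 0.04068 rad.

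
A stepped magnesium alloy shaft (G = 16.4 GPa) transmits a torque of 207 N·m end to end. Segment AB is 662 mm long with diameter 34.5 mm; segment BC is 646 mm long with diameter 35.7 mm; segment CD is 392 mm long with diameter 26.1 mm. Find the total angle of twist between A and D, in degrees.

12.6°

J_AB = π(0.0345)⁴/32 = 1.39×10^-7 m⁴; J_BC = π(0.0357)⁴/32 = 1.59×10^-7 m⁴; J_CD = π(0.0261)⁴/32 = 4.56×10^-8 m⁴.
θ = (T/G)·Σ L_i/J_i = (207.0/16.4×10⁹)·(0.662/1.39×10^-7 + 0.646/1.59×10^-7 + 0.392/4.56×10^-8) = 0.2198 rad.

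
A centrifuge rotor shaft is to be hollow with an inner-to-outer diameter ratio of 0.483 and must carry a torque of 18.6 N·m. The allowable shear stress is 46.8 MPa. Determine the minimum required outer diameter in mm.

For a hollow shaft with d_i/d_o = 0.483: τ_max = 16T/(π d_o³ (1−k⁴)), so d_o = [16T/(π τ_allow (1−k⁴))]^(1/3) = [16·18.60/(π·4.68×10^7·0.9456)]^(1/3) = 0.01289 m.

12.9 mm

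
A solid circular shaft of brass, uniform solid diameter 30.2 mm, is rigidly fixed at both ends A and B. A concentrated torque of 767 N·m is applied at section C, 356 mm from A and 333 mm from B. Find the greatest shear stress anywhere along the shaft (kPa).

73300 kPa

With uniform GJ and both ends fixed, compatibility θ_AC = θ_CB gives T_A·a = T_B·b, together with T_A + T_B = T₀.
T_A = T₀·b/(a+b) = 767.0·333/689.0 = 370.7 N·m; T_B = 396.3 N·m.
τ in each portion: τ_AC = 6.85×10^7 Pa, τ_CB = 7.33×10^7 Pa; maximum is in CB.
τ_max = T_CB·r/J = 396.3·0.0151/8.17×10^-8 = 7.328×10^7 Pa.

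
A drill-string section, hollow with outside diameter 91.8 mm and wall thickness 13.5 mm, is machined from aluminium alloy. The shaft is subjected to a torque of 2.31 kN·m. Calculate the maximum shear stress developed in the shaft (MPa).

J = π(d_o⁴ − d_i⁴)/32 = π(0.0918⁴ − 0.0648⁴)/32 = 5.241×10^-6 m⁴.
τ_max = T·r/J = 2310 × 0.0459 / 5.241×10^-6 = 2.023×10^7 Pa.

20.2 MPa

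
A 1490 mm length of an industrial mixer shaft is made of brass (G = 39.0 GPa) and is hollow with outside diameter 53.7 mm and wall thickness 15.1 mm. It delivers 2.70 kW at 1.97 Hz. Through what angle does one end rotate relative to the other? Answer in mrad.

10.6 mrad

ω = 2π·1.97 = 12.38 rad/s, so T = P/ω = 2.70×10³ / 12.38 = 218.1 N·m.
J = π(d_o⁴ − d_i⁴)/32 = π(0.0537⁴ − 0.0235⁴)/32 = 7.864×10^-7 m⁴.
θ = T·L/(G·J) = 218.1 × 1.49 / (39.0×10⁹ × 7.864×10^-7) = 0.01060 rad.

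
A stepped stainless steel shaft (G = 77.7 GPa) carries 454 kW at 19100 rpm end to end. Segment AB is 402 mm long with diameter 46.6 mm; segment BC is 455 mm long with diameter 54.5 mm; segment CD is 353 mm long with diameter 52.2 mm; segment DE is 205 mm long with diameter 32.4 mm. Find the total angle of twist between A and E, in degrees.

ω = 2π·19100/60 = 2000 rad/s, so T = P/ω = 454×10³ / 2000 = 227.0 N·m.
J_AB = π(0.0466)⁴/32 = 4.63×10^-7 m⁴; J_BC = π(0.0545)⁴/32 = 8.66×10^-7 m⁴; J_CD = π(0.0522)⁴/32 = 7.29×10^-7 m⁴; J_DE = π(0.0324)⁴/32 = 1.08×10^-7 m⁴.
θ = (T/G)·Σ L_i/J_i = (227.0/77.7×10⁹)·(0.402/4.63×10^-7 + 0.455/8.66×10^-7 + 0.353/7.29×10^-7 + 0.205/1.08×10^-7) = 0.01102 rad.

0.631°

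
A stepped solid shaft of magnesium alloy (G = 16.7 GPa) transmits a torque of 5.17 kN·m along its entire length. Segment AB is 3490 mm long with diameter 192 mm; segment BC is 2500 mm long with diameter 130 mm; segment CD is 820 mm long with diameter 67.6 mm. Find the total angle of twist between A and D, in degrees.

J_AB = π(0.192)⁴/32 = 1.33×10^-4 m⁴; J_BC = π(0.130)⁴/32 = 2.80×10^-5 m⁴; J_CD = π(0.0676)⁴/32 = 2.05×10^-6 m⁴.
θ = (T/G)·Σ L_i/J_i = (5170/16.7×10⁹)·(3.49/1.33×10^-4 + 2.50/2.80×10^-5 + 0.820/2.05×10^-6) = 0.1595 rad.

9.14°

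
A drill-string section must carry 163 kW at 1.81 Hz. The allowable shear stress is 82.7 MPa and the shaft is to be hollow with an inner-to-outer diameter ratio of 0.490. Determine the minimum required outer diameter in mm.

97.8 mm

ω = 2π·1.81 = 11.37 rad/s, so T = P/ω = 163×10³ / 11.37 = 14330 N·m.
For a hollow shaft with d_i/d_o = 0.490: τ_max = 16T/(π d_o³ (1−k⁴)), so d_o = [16T/(π τ_allow (1−k⁴))]^(1/3) = [16·14330/(π·8.27×10^7·0.9424)]^(1/3) = 0.09784 m.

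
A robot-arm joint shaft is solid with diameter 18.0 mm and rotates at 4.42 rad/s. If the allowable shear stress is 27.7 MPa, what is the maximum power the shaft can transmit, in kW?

J = πd⁴/32 = π(0.0180)⁴/32 = 1.031×10^-8 m⁴.
T_max = τ_allow·J/r = 2.77×10^7 × 1.031×10^-8 / 0.00900 = 31.72 N·m.
ω = 4.42 rad/s, so P_max = T_max·ω = 140.2 W.

0.140 kW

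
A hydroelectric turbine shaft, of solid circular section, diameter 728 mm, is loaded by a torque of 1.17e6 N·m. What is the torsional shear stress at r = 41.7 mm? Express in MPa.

J = πd⁴/32 = π(0.728)⁴/32 = 0.02758 m⁴.
Shear stress varies linearly with radius: τ = T·r/J = 1.170e6 × 0.0417 / 0.02758 = 1.769×10^6 Pa.

1.77 MPa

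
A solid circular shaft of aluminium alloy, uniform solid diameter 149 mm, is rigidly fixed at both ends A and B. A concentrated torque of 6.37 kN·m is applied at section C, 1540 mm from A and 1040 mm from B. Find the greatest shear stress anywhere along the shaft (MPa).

5.85 MPa

With uniform GJ and both ends fixed, compatibility θ_AC = θ_CB gives T_A·a = T_B·b, together with T_A + T_B = T₀.
T_A = T₀·b/(a+b) = 6370·1040/2580 = 2568 N·m; T_B = 3802 N·m.
τ in each portion: τ_AC = 3.95×10^6 Pa, τ_CB = 5.85×10^6 Pa; maximum is in CB.
τ_max = T_CB·r/J = 3802·0.0745/4.84×10^-5 = 5.854×10^6 Pa.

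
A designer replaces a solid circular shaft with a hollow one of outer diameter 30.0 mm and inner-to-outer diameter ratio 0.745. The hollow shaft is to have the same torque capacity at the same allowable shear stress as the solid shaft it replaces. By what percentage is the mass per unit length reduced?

Equal τ_max and T ⇒ the solid shaft needs d_s³ = d_o³(1−k⁴), so d_s = 30.0·(1−0.745⁴)^(1/3) = 26.53 mm.
Area ratio A_h/A_s = d_o²(1−k²)/d_s² = (1−k²)/(1−k⁴)^(2/3) = 0.5688.
Mass saving = 1 − 0.5688 = 43.1 %.

43.1 %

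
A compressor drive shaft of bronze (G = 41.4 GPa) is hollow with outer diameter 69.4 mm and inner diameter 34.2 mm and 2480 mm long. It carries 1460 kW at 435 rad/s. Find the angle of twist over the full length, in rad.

ω = 435 rad/s, so T = P/ω = 1460×10³ / 435.0 = 3356 N·m.
J = π(d_o⁴ − d_i⁴)/32 = π(0.0694⁴ − 0.0342⁴)/32 = 2.143×10^-6 m⁴.
θ = T·L/(G·J) = 3356 × 2.48 / (41.4×10⁹ × 2.143×10^-6) = 0.09382 rad.

0.0938 rad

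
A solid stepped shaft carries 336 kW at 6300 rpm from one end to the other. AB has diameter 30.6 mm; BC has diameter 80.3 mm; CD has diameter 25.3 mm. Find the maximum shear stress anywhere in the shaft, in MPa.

160 MPa

ω = 2π·6300/60 = 659.7 rad/s, so T = P/ω = 336×10³ / 659.7 = 509.3 N·m.
Under the same torque, τ_max = 16T/(πd³) is largest where d is smallest — segment CD (d = 25.3 mm).
τ_max = 16·509.3/(π·(0.0253)³) = 1.602×10^8 Pa.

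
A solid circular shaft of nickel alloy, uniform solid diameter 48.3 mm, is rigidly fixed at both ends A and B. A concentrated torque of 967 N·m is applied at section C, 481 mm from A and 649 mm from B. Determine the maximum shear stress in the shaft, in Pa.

With uniform GJ and both ends fixed, compatibility θ_AC = θ_CB gives T_A·a = T_B·b, together with T_A + T_B = T₀.
T_A = T₀·b/(a+b) = 967.0·649/1130 = 555.4 N·m; T_B = 411.6 N·m.
τ in each portion: τ_AC = 2.51×10^7 Pa, τ_CB = 1.86×10^7 Pa; maximum is in AC.
τ_max = T_AC·r/J = 555.4·0.0241/5.34×10^-7 = 2.510×10^7 Pa.

2.51e7 Pa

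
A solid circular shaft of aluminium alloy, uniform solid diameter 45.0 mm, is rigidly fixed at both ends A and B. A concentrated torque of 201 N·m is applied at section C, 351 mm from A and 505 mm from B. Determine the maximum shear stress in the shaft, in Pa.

6.63e6 Pa

With uniform GJ and both ends fixed, compatibility θ_AC = θ_CB gives T_A·a = T_B·b, together with T_A + T_B = T₀.
T_A = T₀·b/(a+b) = 201.0·505/856.0 = 118.6 N·m; T_B = 82.42 N·m.
τ in each portion: τ_AC = 6.63×10^6 Pa, τ_CB = 4.61×10^6 Pa; maximum is in AC.
τ_max = T_AC·r/J = 118.6·0.0225/4.03×10^-7 = 6.627×10^6 Pa.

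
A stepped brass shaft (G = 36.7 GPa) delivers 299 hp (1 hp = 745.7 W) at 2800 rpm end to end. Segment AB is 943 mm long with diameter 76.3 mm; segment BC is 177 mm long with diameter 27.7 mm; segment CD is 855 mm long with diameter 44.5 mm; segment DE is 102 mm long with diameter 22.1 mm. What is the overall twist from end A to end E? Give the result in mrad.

ω = 2π·2800/60 = 293.2 rad/s, so T = P/ω = 299×745.7 / 293.2 = 760.4 N·m.
J_AB = π(0.0763)⁴/32 = 3.33×10^-6 m⁴; J_BC = π(0.0277)⁴/32 = 5.78×10^-8 m⁴; J_CD = π(0.0445)⁴/32 = 3.85×10^-7 m⁴; J_DE = π(0.0221)⁴/32 = 2.34×10^-8 m⁴.
θ = (T/G)·Σ L_i/J_i = (760.4/36.7×10⁹)·(0.943/3.33×10^-6 + 0.177/5.78×10^-8 + 0.855/3.85×10^-7 + 0.102/2.34×10^-8) = 0.2056 rad.

206 mrad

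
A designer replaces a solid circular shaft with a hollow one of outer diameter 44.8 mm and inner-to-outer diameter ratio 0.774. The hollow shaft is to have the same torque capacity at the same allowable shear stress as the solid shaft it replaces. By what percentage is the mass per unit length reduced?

Equal τ_max and T ⇒ the solid shaft needs d_s³ = d_o³(1−k⁴), so d_s = 44.8·(1−0.774⁴)^(1/3) = 38.63 mm.
Area ratio A_h/A_s = d_o²(1−k²)/d_s² = (1−k²)/(1−k⁴)^(2/3) = 0.5392.
Mass saving = 1 − 0.5392 = 46.1 %.

46.1 %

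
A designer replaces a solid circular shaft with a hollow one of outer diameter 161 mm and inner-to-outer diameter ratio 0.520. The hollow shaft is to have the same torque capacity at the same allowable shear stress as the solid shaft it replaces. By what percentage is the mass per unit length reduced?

23.3 %

Equal τ_max and T ⇒ the solid shaft needs d_s³ = d_o³(1−k⁴), so d_s = 161·(1−0.520⁴)^(1/3) = 157.0 mm.
Area ratio A_h/A_s = d_o²(1−k²)/d_s² = (1−k²)/(1−k⁴)^(2/3) = 0.7675.
Mass saving = 1 − 0.7675 = 23.3 %.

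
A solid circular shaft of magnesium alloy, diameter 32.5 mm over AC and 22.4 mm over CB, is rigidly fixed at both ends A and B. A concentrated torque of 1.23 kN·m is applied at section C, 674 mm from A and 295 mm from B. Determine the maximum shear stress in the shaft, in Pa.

1.90e8 Pa

Compatibility: T_A·a/J_AC = T_B·b/J_CB with T_A + T_B = T₀.
J_AC = 1.10×10^-7 m⁴, J_CB = 2.47×10^-8 m⁴, so T_A = T₀·(J_AC/a)/((J_AC/a)+(J_CB/b)) = 811.6 N·m, T_B = 418.4 N·m.
τ in each portion: τ_AC = 1.20×10^8 Pa, τ_CB = 1.90×10^8 Pa; maximum is in CB.
τ_max = T_CB·r/J = 418.4·0.0112/2.47×10^-8 = 1.896×10^8 Pa.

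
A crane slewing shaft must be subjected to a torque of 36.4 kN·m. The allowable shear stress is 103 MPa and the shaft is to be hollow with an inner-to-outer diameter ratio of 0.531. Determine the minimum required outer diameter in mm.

For a hollow shaft with d_i/d_o = 0.531: τ_max = 16T/(π d_o³ (1−k⁴)), so d_o = [16T/(π τ_allow (1−k⁴))]^(1/3) = [16·36400/(π·1.03×10^8·0.9205)]^(1/3) = 0.1250 m.

125 mm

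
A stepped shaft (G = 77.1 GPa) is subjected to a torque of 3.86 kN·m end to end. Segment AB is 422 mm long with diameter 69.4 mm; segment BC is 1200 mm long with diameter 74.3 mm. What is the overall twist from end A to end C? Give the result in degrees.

J_AB = π(0.0694)⁴/32 = 2.28×10^-6 m⁴; J_BC = π(0.0743)⁴/32 = 2.99×10^-6 m⁴.
θ = (T/G)·Σ L_i/J_i = (3860/77.1×10⁹)·(0.422/2.28×10^-6 + 1.20/2.99×10^-6) = 0.02936 rad.

1.68°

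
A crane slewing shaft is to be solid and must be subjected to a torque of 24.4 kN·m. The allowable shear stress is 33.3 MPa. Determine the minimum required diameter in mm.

155 mm

For a solid shaft τ_max = 16T/(πd³), so d = (16T/(π τ_allow))^(1/3) = (16·24400/(π·3.33×10^7))^(1/3) = 0.1551 m.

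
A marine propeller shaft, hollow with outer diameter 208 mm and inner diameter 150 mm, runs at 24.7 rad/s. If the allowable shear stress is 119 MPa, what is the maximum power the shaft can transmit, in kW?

3790 kW

J = π(d_o⁴ − d_i⁴)/32 = π(0.208⁴ − 0.150⁴)/32 = 1.341×10^-4 m⁴.
T_max = τ_allow·J/r = 1.19×10^8 × 1.341×10^-4 / 0.104 = 153400 N·m.
ω = 24.7 rad/s, so P_max = T_max·ω = 3.789×10^6 W.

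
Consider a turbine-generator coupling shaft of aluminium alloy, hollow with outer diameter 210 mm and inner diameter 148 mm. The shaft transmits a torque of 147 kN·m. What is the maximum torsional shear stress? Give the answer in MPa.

J = π(d_o⁴ − d_i⁴)/32 = π(0.210⁴ − 0.148⁴)/32 = 1.438×10^-4 m⁴.
τ_max = T·r/J = 147000 × 0.105 / 1.438×10^-4 = 1.073×10^8 Pa.

107 MPa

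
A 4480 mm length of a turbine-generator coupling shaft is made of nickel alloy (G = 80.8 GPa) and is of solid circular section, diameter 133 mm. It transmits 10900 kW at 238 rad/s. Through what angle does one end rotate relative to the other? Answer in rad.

0.0827 rad

ω = 238 rad/s, so T = P/ω = 10900×10³ / 238.0 = 45800 N·m.
J = πd⁴/32 = π(0.133)⁴/32 = 3.072×10^-5 m⁴.
θ = T·L/(G·J) = 45800 × 4.48 / (80.8×10⁹ × 3.072×10^-5) = 0.08266 rad.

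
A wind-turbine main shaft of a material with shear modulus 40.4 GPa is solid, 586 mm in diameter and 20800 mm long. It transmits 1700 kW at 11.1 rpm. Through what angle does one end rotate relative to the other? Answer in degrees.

3.73°

ω = 2π·11.1/60 = 1.162 rad/s, so T = P/ω = 1700×10³ / 1.162 = 1.463e6 N·m.
J = πd⁴/32 = π(0.586)⁴/32 = 0.01158 m⁴.
θ = T·L/(G·J) = 1.463e6 × 20.8 / (40.4×10⁹ × 0.01158) = 0.06504 rad.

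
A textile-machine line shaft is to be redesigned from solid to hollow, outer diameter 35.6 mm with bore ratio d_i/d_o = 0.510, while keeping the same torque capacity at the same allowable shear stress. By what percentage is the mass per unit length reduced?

22.5 %

Equal τ_max and T ⇒ the solid shaft needs d_s³ = d_o³(1−k⁴), so d_s = 35.6·(1−0.510⁴)^(1/3) = 34.78 mm.
Area ratio A_h/A_s = d_o²(1−k²)/d_s² = (1−k²)/(1−k⁴)^(2/3) = 0.7753.
Mass saving = 1 − 0.7753 = 22.5 %.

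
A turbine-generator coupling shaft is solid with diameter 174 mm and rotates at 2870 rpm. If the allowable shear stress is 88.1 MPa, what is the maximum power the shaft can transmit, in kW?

J = πd⁴/32 = π(0.174)⁴/32 = 8.999×10^-5 m⁴.
T_max = τ_allow·J/r = 8.81×10^7 × 8.999×10^-5 / 0.0870 = 91130 N·m.
ω = 2π·2870/60 = 300.5 rad/s, so P_max = T_max·ω = 2.739×10^7 W.

27400 kW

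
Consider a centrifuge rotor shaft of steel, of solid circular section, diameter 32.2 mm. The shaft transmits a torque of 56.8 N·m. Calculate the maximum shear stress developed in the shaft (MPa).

8.66 MPa

J = πd⁴/32 = π(0.0322)⁴/32 = 1.055×10^-7 m⁴.
τ_max = T·r/J = 56.80 × 0.0161 / 1.055×10^-7 = 8.665×10^6 Pa.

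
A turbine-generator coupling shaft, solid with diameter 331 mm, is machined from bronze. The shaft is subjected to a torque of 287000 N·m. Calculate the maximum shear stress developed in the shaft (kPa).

40300 kPa

J = πd⁴/32 = π(0.331)⁴/32 = 1.178×10^-3 m⁴.
τ_max = T·r/J = 287000 × 0.166 / 1.178×10^-3 = 4.031×10^7 Pa.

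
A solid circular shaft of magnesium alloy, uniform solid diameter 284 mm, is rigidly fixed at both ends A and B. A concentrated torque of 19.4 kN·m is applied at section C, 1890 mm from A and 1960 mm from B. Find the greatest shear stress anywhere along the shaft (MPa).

With uniform GJ and both ends fixed, compatibility θ_AC = θ_CB gives T_A·a = T_B·b, together with T_A + T_B = T₀.
T_A = T₀·b/(a+b) = 19400·1960/3850 = 9876 N·m; T_B = 9524 N·m.
τ in each portion: τ_AC = 2.20×10^6 Pa, τ_CB = 2.12×10^6 Pa; maximum is in AC.
τ_max = T_AC·r/J = 9876·0.142/6.39×10^-4 = 2.196×10^6 Pa.

2.20 MPa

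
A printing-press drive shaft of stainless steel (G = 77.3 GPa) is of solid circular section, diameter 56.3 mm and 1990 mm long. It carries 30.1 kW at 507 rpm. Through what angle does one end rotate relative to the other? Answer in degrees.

0.848°

ω = 2π·507/60 = 53.09 rad/s, so T = P/ω = 30.1×10³ / 53.09 = 566.9 N·m.
J = πd⁴/32 = π(0.0563)⁴/32 = 9.864×10^-7 m⁴.
θ = T·L/(G·J) = 566.9 × 1.99 / (77.3×10⁹ × 9.864×10^-7) = 0.01480 rad.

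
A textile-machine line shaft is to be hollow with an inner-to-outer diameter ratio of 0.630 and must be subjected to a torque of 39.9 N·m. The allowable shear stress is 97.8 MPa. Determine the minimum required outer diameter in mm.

For a hollow shaft with d_i/d_o = 0.630: τ_max = 16T/(π d_o³ (1−k⁴)), so d_o = [16T/(π τ_allow (1−k⁴))]^(1/3) = [16·39.90/(π·9.78×10^7·0.8425)]^(1/3) = 0.01351 m.

13.5 mm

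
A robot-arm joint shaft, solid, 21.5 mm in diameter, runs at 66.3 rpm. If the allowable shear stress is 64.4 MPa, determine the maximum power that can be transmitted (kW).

0.873 kW

J = πd⁴/32 = π(0.0215)⁴/32 = 2.098×10^-8 m⁴.
T_max = τ_allow·J/r = 6.44×10^7 × 2.098×10^-8 / 0.0107 = 125.7 N·m.
ω = 2π·66.3/60 = 6.943 rad/s, so P_max = T_max·ω = 872.5 W.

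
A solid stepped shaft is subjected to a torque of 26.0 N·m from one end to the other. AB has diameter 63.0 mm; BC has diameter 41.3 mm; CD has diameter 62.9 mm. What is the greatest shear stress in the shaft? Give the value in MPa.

Under the same torque, τ_max = 16T/(πd³) is largest where d is smallest — segment BC (d = 41.3 mm).
τ_max = 16·26.00/(π·(0.0413)³) = 1.880×10^6 Pa.

1.88 MPa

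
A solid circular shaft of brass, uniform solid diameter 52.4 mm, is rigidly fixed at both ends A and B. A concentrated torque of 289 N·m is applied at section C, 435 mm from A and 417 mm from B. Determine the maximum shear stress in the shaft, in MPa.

With uniform GJ and both ends fixed, compatibility θ_AC = θ_CB gives T_A·a = T_B·b, together with T_A + T_B = T₀.
T_A = T₀·b/(a+b) = 289.0·417/852.0 = 141.4 N·m; T_B = 147.6 N·m.
τ in each portion: τ_AC = 5.01×10^6 Pa, τ_CB = 5.22×10^6 Pa; maximum is in CB.
τ_max = T_CB·r/J = 147.6·0.0262/7.40×10^-7 = 5.223×10^6 Pa.

5.22 MPa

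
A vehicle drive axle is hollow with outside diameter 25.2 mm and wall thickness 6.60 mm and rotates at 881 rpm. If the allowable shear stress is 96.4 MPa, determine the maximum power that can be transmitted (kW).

26.5 kW

J = π(d_o⁴ − d_i⁴)/32 = π(0.0252⁴ − 0.0120⁴)/32 = 3.756×10^-8 m⁴.
T_max = τ_allow·J/r = 9.64×10^7 × 3.756×10^-8 / 0.0126 = 287.3 N·m.
ω = 2π·881/60 = 92.26 rad/s, so P_max = T_max·ω = 2.651×10^4 W.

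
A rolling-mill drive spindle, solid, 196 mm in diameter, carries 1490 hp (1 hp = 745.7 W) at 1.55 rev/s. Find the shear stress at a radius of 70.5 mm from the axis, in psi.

8050 psi

ω = 2π·1.55 = 9.739 rad/s, so T = P/ω = 1490×745.7 / 9.739 = 114100 N·m.
J = πd⁴/32 = π(0.196)⁴/32 = 1.449×10^-4 m⁴.
Shear stress varies linearly with radius: τ = T·r/J = 114100 × 0.0705 / 1.449×10^-4 = 5.551×10^7 Pa.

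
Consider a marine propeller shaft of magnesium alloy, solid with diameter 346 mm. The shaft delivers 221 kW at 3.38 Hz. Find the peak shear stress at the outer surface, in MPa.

ω = 2π·3.38 = 21.24 rad/s, so T = P/ω = 221×10³ / 21.24 = 10410 N·m.
J = πd⁴/32 = π(0.346)⁴/32 = 1.407×10^-3 m⁴.
τ_max = T·r/J = 10410 × 0.173 / 1.407×10^-3 = 1.279×10^6 Pa.

1.28 MPa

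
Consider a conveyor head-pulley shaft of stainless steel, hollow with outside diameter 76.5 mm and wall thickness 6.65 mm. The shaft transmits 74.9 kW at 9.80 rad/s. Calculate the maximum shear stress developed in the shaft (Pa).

1.63e8 Pa

ω = 9.80 rad/s, so T = P/ω = 74.9×10³ / 9.800 = 7643 N·m.
J = π(d_o⁴ − d_i⁴)/32 = π(0.0765⁴ − 0.0632⁴)/32 = 1.796×10^-6 m⁴.
τ_max = T·r/J = 7643 × 0.0382 / 1.796×10^-6 = 1.628×10^8 Pa.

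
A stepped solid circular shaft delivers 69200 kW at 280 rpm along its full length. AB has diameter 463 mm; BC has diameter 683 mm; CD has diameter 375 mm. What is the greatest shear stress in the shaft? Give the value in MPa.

228 MPa

ω = 2π·280/60 = 29.32 rad/s, so T = P/ω = 69200×10³ / 29.32 = 2.360e6 N·m.
Under the same torque, τ_max = 16T/(πd³) is largest where d is smallest — segment CD (d = 375 mm).
τ_max = 16·2.360e6/(π·(0.375)³) = 2.279×10^8 Pa.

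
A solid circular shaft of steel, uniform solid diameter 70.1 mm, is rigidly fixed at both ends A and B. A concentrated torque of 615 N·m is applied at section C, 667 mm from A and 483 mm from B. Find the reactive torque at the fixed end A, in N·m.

With uniform GJ and both ends fixed, compatibility θ_AC = θ_CB gives T_A·a = T_B·b, together with T_A + T_B = T₀.
T_A = T₀·b/(a+b) = 615.0·483/1150 = 258.3 N·m; T_B = 356.7 N·m.

258 N·m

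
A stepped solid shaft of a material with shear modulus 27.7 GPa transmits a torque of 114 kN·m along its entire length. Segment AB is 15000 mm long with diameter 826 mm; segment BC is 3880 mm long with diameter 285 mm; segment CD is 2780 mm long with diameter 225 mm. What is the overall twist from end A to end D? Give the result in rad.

J_AB = π(0.826)⁴/32 = 0.0457 m⁴; J_BC = π(0.285)⁴/32 = 6.48×10^-4 m⁴; J_CD = π(0.225)⁴/32 = 2.52×10^-4 m⁴.
θ = (T/G)·Σ L_i/J_i = (114000/27.7×10⁹)·(15.0/0.0457 + 3.88/6.48×10^-4 + 2.78/2.52×10^-4) = 0.07148 rad.

0.0715 rad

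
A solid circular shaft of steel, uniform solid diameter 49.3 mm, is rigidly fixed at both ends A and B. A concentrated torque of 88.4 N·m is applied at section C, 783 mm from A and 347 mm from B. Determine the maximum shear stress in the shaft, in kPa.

With uniform GJ and both ends fixed, compatibility θ_AC = θ_CB gives T_A·a = T_B·b, together with T_A + T_B = T₀.
T_A = T₀·b/(a+b) = 88.40·347/1130 = 27.15 N·m; T_B = 61.25 N·m.
τ in each portion: τ_AC = 1.15×10^6 Pa, τ_CB = 2.60×10^6 Pa; maximum is in CB.
τ_max = T_CB·r/J = 61.25·0.0246/5.80×10^-7 = 2.604×10^6 Pa.

2600 kPa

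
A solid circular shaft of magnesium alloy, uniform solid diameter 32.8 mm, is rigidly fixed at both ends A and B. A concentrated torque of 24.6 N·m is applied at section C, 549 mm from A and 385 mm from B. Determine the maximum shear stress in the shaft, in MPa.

With uniform GJ and both ends fixed, compatibility θ_AC = θ_CB gives T_A·a = T_B·b, together with T_A + T_B = T₀.
T_A = T₀·b/(a+b) = 24.60·385/934.0 = 10.14 N·m; T_B = 14.46 N·m.
τ in each portion: τ_AC = 1.46×10^6 Pa, τ_CB = 2.09×10^6 Pa; maximum is in CB.
τ_max = T_CB·r/J = 14.46·0.0164/1.14×10^-7 = 2.087×10^6 Pa.

2.09 MPa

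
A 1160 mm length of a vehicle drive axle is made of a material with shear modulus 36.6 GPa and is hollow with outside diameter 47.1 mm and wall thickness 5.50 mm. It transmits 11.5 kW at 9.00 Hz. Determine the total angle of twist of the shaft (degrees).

ω = 2π·9.00 = 56.55 rad/s, so T = P/ω = 11.5×10³ / 56.55 = 203.4 N·m.
J = π(d_o⁴ − d_i⁴)/32 = π(0.0471⁴ − 0.0361⁴)/32 = 3.164×10^-7 m⁴.
θ = T·L/(G·J) = 203.4 × 1.16 / (36.6×10⁹ × 3.164×10^-7) = 0.02037 rad.

1.17°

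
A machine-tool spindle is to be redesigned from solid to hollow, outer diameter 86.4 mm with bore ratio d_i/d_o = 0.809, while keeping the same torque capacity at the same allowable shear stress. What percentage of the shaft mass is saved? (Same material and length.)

49.8 %

Equal τ_max and T ⇒ the solid shaft needs d_s³ = d_o³(1−k⁴), so d_s = 86.4·(1−0.809⁴)^(1/3) = 71.71 mm.
Area ratio A_h/A_s = d_o²(1−k²)/d_s² = (1−k²)/(1−k⁴)^(2/3) = 0.5016.
Mass saving = 1 − 0.5016 = 49.8 %.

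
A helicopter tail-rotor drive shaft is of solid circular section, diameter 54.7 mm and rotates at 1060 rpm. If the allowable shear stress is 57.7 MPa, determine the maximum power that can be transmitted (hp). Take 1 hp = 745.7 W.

276 hp

J = πd⁴/32 = π(0.0547)⁴/32 = 8.789×10^-7 m⁴.
T_max = τ_allow·J/r = 5.77×10^7 × 8.789×10^-7 / 0.0274 = 1854 N·m.
ω = 2π·1060/60 = 111.0 rad/s, so P_max = T_max·ω = 2.058×10^5 W.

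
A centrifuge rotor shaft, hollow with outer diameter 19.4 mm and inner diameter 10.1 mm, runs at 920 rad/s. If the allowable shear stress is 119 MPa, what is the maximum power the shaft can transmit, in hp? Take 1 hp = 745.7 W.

195 hp

J = π(d_o⁴ − d_i⁴)/32 = π(0.0194⁴ − 0.0101⁴)/32 = 1.288×10^-8 m⁴.
T_max = τ_allow·J/r = 1.19×10^8 × 1.288×10^-8 / 0.00970 = 158.1 N·m.
ω = 920 rad/s, so P_max = T_max·ω = 1.454×10^5 W.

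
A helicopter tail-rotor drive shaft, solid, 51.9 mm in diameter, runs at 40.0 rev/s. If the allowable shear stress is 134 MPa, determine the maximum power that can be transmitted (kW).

J = πd⁴/32 = π(0.0519)⁴/32 = 7.123×10^-7 m⁴.
T_max = τ_allow·J/r = 1.34×10^8 × 7.123×10^-7 / 0.0260 = 3678 N·m.
ω = 2π·40.0 = 251.3 rad/s, so P_max = T_max·ω = 9.244×10^5 W.

924 kW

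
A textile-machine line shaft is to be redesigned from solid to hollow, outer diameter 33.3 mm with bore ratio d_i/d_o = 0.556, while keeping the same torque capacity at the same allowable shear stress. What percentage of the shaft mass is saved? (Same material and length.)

26.1 %

Equal τ_max and T ⇒ the solid shaft needs d_s³ = d_o³(1−k⁴), so d_s = 33.3·(1−0.556⁴)^(1/3) = 32.20 mm.
Area ratio A_h/A_s = d_o²(1−k²)/d_s² = (1−k²)/(1−k⁴)^(2/3) = 0.7387.
Mass saving = 1 − 0.7387 = 26.1 %.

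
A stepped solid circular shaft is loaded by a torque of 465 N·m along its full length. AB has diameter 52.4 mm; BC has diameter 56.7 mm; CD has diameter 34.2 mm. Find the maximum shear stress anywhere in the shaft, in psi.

8590 psi

Under the same torque, τ_max = 16T/(πd³) is largest where d is smallest — segment CD (d = 34.2 mm).
τ_max = 16·465.0/(π·(0.0342)³) = 5.920×10^7 Pa.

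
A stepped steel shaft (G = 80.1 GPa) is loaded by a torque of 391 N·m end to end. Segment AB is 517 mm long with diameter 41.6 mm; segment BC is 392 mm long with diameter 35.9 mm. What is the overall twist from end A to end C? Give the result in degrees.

J_AB = π(0.0416)⁴/32 = 2.94×10^-7 m⁴; J_BC = π(0.0359)⁴/32 = 1.63×10^-7 m⁴.
θ = (T/G)·Σ L_i/J_i = (391.0/80.1×10⁹)·(0.517/2.94×10^-7 + 0.392/1.63×10^-7) = 0.02032 rad.

1.16°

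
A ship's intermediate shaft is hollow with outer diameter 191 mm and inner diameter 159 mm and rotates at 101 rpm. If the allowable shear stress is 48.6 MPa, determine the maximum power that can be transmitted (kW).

366 kW

J = π(d_o⁴ − d_i⁴)/32 = π(0.191⁴ − 0.159⁴)/32 = 6.791×10^-5 m⁴.
T_max = τ_allow·J/r = 4.86×10^7 × 6.791×10^-5 / 0.0955 = 34560 N·m.
ω = 2π·101/60 = 10.58 rad/s, so P_max = T_max·ω = 3.655×10^5 W.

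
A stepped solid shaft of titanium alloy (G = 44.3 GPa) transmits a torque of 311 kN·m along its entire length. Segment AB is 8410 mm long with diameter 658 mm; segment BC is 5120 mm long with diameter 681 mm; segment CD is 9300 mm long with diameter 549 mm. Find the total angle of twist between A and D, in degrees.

0.701°

J_AB = π(0.658)⁴/32 = 0.0184 m⁴; J_BC = π(0.681)⁴/32 = 0.0211 m⁴; J_CD = π(0.549)⁴/32 = 8.92×10^-3 m⁴.
θ = (T/G)·Σ L_i/J_i = (311000/44.3×10⁹)·(8.41/0.0184 + 5.12/0.0211 + 9.30/8.92×10^-3) = 0.01223 rad.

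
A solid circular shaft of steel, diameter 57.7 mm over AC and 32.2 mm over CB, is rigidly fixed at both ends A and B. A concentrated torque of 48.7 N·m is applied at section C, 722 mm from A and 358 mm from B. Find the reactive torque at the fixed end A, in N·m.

40.7 N·m

Compatibility: T_A·a/J_AC = T_B·b/J_CB with T_A + T_B = T₀.
J_AC = 1.09×10^-6 m⁴, J_CB = 1.06×10^-7 m⁴, so T_A = T₀·(J_AC/a)/((J_AC/a)+(J_CB/b)) = 40.73 N·m, T_B = 7.967 N·m.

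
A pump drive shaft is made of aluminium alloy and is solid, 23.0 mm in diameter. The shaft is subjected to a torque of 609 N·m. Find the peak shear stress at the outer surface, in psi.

37000 psi

J = πd⁴/32 = π(0.0230)⁴/32 = 2.747×10^-8 m⁴.
τ_max = T·r/J = 609.0 × 0.0115 / 2.747×10^-8 = 2.549×10^8 Pa.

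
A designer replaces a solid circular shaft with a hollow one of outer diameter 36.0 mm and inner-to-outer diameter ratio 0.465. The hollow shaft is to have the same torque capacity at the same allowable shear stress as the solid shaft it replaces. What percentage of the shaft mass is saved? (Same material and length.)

Equal τ_max and T ⇒ the solid shaft needs d_s³ = d_o³(1−k⁴), so d_s = 36.0·(1−0.465⁴)^(1/3) = 35.43 mm.
Area ratio A_h/A_s = d_o²(1−k²)/d_s² = (1−k²)/(1−k⁴)^(2/3) = 0.8092.
Mass saving = 1 − 0.8092 = 19.1 %.

19.1 %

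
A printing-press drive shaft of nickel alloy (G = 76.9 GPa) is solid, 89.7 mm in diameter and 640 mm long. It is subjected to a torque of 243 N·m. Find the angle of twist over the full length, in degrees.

0.0182°

J = πd⁴/32 = π(0.0897)⁴/32 = 6.356×10^-6 m⁴.
θ = T·L/(G·J) = 243.0 × 0.640 / (76.9×10⁹ × 6.356×10^-6) = 3.182×10^-4 rad.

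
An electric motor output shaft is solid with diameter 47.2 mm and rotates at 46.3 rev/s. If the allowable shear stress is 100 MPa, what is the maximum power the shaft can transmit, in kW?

601 kW

J = πd⁴/32 = π(0.0472)⁴/32 = 4.873×10^-7 m⁴.
T_max = τ_allow·J/r = 1.00×10^8 × 4.873×10^-7 / 0.0236 = 2065 N·m.
ω = 2π·46.3 = 290.9 rad/s, so P_max = T_max·ω = 6.006×10^5 W.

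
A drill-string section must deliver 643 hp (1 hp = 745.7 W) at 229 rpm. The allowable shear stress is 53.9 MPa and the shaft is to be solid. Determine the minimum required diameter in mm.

ω = 2π·229/60 = 23.98 rad/s, so T = P/ω = 643×745.7 / 23.98 = 19990 N·m.
For a solid shaft τ_max = 16T/(πd³), so d = (16T/(π τ_allow))^(1/3) = (16·19990/(π·5.39×10^7))^(1/3) = 0.1236 m.

124 mm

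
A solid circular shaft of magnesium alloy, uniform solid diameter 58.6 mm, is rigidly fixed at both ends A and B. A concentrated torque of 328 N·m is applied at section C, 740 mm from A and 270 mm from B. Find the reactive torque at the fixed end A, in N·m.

87.7 N·m

With uniform GJ and both ends fixed, compatibility θ_AC = θ_CB gives T_A·a = T_B·b, together with T_A + T_B = T₀.
T_A = T₀·b/(a+b) = 328.0·270/1010 = 87.68 N·m; T_B = 240.3 N·m.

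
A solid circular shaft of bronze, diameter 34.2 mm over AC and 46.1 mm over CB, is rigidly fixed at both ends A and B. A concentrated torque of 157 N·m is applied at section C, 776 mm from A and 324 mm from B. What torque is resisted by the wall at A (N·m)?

17.6 N·m

Compatibility: T_A·a/J_AC = T_B·b/J_CB with T_A + T_B = T₀.
J_AC = 1.34×10^-7 m⁴, J_CB = 4.43×10^-7 m⁴, so T_A = T₀·(J_AC/a)/((J_AC/a)+(J_CB/b)) = 17.63 N·m, T_B = 139.4 N·m.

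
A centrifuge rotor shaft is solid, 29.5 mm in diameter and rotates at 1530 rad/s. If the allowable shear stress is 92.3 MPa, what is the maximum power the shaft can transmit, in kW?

J = πd⁴/32 = π(0.0295)⁴/32 = 7.435×10^-8 m⁴.
T_max = τ_allow·J/r = 9.23×10^7 × 7.435×10^-8 / 0.0147 = 465.3 N·m.
ω = 1530 rad/s, so P_max = T_max·ω = 7.119×10^5 W.

712 kW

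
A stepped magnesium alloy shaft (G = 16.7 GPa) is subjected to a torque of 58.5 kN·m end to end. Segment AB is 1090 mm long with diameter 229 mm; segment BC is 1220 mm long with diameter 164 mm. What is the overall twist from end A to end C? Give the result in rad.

J_AB = π(0.229)⁴/32 = 2.70×10^-4 m⁴; J_BC = π(0.164)⁴/32 = 7.10×10^-5 m⁴.
θ = (T/G)·Σ L_i/J_i = (58500/16.7×10⁹)·(1.09/2.70×10^-4 + 1.22/7.10×10^-5) = 0.07432 rad.

0.0743 rad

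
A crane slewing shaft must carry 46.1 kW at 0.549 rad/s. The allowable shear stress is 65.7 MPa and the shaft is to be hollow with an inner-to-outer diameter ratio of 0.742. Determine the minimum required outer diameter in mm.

ω = 0.549 rad/s, so T = P/ω = 46.1×10³ / 0.5490 = 83970 N·m.
For a hollow shaft with d_i/d_o = 0.742: τ_max = 16T/(π d_o³ (1−k⁴)), so d_o = [16T/(π τ_allow (1−k⁴))]^(1/3) = [16·83970/(π·6.57×10^7·0.6969)]^(1/3) = 0.2106 m.

211 mm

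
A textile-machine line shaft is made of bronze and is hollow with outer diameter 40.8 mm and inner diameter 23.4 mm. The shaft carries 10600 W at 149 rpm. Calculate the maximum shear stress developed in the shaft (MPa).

ω = 2π·149/60 = 15.60 rad/s, so T = P/ω = 10600 / 15.60 = 679.3 N·m.
J = π(d_o⁴ − d_i⁴)/32 = π(0.0408⁴ − 0.0234⁴)/32 = 2.426×10^-7 m⁴.
τ_max = T·r/J = 679.3 × 0.0204 / 2.426×10^-7 = 5.712×10^7 Pa.

57.1 MPa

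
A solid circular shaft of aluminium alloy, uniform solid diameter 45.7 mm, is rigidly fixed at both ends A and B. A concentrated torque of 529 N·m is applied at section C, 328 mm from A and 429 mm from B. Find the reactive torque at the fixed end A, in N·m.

With uniform GJ and both ends fixed, compatibility θ_AC = θ_CB gives T_A·a = T_B·b, together with T_A + T_B = T₀.
T_A = T₀·b/(a+b) = 529.0·429/757.0 = 299.8 N·m; T_B = 229.2 N·m.

300 N·m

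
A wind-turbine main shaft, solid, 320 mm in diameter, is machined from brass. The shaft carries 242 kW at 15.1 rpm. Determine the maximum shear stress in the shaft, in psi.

3450 psi

ω = 2π·15.1/60 = 1.581 rad/s, so T = P/ω = 242×10³ / 1.581 = 153000 N·m.
J = πd⁴/32 = π(0.320)⁴/32 = 1.029×10^-3 m⁴.
τ_max = T·r/J = 153000 × 0.160 / 1.029×10^-3 = 2.379×10^7 Pa.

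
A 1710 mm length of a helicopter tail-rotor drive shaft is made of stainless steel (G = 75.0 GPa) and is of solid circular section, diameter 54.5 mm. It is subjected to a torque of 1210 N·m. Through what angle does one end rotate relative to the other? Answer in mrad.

31.9 mrad

J = πd⁴/32 = π(0.0545)⁴/32 = 8.661×10^-7 m⁴.
θ = T·L/(G·J) = 1210 × 1.71 / (75.0×10⁹ × 8.661×10^-7) = 0.03185 rad.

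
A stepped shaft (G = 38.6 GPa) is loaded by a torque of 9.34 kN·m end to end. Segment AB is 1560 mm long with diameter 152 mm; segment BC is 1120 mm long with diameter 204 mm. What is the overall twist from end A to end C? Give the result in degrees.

0.504°

J_AB = π(0.152)⁴/32 = 5.24×10^-5 m⁴; J_BC = π(0.204)⁴/32 = 1.70×10^-4 m⁴.
θ = (T/G)·Σ L_i/J_i = (9340/38.6×10⁹)·(1.56/5.24×10^-5 + 1.12/1.70×10^-4) = 8.797×10^-3 rad.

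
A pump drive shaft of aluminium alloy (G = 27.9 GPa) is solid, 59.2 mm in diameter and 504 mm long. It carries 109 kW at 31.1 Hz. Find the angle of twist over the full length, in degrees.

0.479°

ω = 2π·31.1 = 195.4 rad/s, so T = P/ω = 109×10³ / 195.4 = 557.8 N·m.
J = πd⁴/32 = π(0.0592)⁴/32 = 1.206×10^-6 m⁴.
θ = T·L/(G·J) = 557.8 × 0.504 / (27.9×10⁹ × 1.206×10^-6) = 8.357×10^-3 rad.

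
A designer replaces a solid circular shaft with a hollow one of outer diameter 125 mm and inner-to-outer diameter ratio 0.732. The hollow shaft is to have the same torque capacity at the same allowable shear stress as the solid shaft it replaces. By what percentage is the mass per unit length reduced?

Equal τ_max and T ⇒ the solid shaft needs d_s³ = d_o³(1−k⁴), so d_s = 125·(1−0.732⁴)^(1/3) = 111.7 mm.
Area ratio A_h/A_s = d_o²(1−k²)/d_s² = (1−k²)/(1−k⁴)^(2/3) = 0.5817.
Mass saving = 1 − 0.5817 = 41.8 %.

41.8 %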